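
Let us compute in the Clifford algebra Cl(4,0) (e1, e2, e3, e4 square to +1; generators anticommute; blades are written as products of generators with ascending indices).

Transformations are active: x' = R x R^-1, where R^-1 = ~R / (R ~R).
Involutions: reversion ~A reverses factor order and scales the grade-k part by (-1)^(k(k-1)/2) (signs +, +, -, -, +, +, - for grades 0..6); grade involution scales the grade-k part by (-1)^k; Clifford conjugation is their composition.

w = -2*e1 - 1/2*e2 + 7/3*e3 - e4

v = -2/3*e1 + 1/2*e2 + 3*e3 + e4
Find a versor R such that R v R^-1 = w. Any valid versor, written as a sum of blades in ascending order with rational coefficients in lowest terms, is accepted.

A norm check does it: q(v) = q(w) = 385/36, hence R = v + w = -8/3*e1 + 16/3*e3 realises the map — parallel part kept, (v - w)/2 negated, v carried to w.
Answer: -8/3*e1 + 16/3*e3


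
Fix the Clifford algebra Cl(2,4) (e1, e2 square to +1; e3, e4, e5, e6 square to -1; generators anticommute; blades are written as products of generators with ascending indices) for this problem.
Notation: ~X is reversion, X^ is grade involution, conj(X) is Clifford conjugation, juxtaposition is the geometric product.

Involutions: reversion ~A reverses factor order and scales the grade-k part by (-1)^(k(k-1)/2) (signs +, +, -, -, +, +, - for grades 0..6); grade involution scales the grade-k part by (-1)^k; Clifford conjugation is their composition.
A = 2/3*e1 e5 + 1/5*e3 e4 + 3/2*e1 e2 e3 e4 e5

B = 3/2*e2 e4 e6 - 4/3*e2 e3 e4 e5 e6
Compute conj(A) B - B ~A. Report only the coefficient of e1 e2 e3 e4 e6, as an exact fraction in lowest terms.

first term: -2*e1 e6 + 3/10*e2 e3 e6 - 4/15*e2 e5 e6 + 9/4*e1 e3 e5 e6 + 8/9*e1 e2 e3 e4 e6 - e1 e2 e4 e5 e6
second term: -2*e1 e6 - 3/10*e2 e3 e6 - 4/15*e2 e5 e6 + 9/4*e1 e3 e5 e6 - 8/9*e1 e2 e3 e4 e6 - e1 e2 e4 e5 e6
Answer: 16/9


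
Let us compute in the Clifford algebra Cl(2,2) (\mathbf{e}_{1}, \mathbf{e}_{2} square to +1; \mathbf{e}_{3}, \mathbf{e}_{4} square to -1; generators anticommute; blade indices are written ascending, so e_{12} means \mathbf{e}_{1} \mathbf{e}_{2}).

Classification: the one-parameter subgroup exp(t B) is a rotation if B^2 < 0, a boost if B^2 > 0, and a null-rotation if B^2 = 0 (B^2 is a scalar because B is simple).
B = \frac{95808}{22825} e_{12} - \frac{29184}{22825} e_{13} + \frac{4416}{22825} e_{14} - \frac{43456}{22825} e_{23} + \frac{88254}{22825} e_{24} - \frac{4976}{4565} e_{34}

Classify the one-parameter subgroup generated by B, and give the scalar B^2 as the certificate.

B^2 term by term: the squares give (\frac{95808}{22825})^2*(e_{12})^2 + (-\frac{29184}{22825})^2*(e_{13})^2 + (\frac{4416}{22825})^2*(e_{14})^2 + (-\frac{43456}{22825})^2*(e_{23})^2 + (\frac{88254}{22825})^2*(e_{24})^2 + (-\frac{4976}{4565})^2*(e_{34})^2 = \frac{9179172864}{520980625}*(-1) + \frac{851705856}{520980625}*(+1) + \frac{19501056}{520980625}*(+1) + \frac{1888423936}{520980625}*(+1) + \frac{7788768516}{520980625}*(+1) + \frac{24760576}{20839225}*(-1) = \frac{36}{25} (each basis 2-blade squares to minus the product of its generators' squares); cross terms between blades sharing an index anticommute and cancel; the commuting (index-disjoint) pairs give grade-4 terms 2*c*c'*(blade product), which cancel blade by blade — e_{1234}: -\frac{953481216}{104196125} + \frac{5151209472}{520980625} - \frac{383803392}{520980625} = 0 — confirming B is simple. So B^2 = \frac{36}{25}.
Answer: boost, certificate B^2 = \frac{36}{25}. The invariant at work: B^2 = \frac{36}{25} is unchanged by conjugation, hence its sign classifies the subgroup whatever basis B is written in.


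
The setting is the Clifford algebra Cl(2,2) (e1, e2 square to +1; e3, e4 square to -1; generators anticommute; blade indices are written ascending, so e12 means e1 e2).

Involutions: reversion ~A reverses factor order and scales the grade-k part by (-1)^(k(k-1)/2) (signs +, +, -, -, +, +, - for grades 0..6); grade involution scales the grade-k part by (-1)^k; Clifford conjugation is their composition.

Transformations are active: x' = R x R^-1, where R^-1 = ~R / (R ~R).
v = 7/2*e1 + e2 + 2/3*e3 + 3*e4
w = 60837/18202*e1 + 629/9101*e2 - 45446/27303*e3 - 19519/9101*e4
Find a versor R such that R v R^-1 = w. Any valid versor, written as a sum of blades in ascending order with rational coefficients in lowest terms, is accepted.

Construction: equal norms (both 137/36) license R = v + w = 62272/9101*e1 + 9730/9101*e2 - 27244/27303*e3 + 7784/9101*e4 — nothing changes along that direction, while (v - w)/2 changes sign, so v maps onto w.
Answer: 62272/9101*e1 + 9730/9101*e2 - 27244/27303*e3 + 7784/9101*e4


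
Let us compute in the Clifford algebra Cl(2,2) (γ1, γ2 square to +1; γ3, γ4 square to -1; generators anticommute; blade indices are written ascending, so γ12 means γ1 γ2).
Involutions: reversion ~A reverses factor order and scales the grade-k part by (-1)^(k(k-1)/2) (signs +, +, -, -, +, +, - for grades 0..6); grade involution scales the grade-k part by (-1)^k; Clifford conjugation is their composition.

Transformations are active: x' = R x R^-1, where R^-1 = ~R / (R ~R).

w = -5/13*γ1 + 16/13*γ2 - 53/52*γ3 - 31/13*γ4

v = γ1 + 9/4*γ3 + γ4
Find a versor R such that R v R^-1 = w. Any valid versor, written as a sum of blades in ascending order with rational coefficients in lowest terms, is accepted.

Reasoning: v^2 = w^2 = -81/16 since conjugation preserves the quadratic form; R = v + w = 8/13*γ1 + 16/13*γ2 + 16/13*γ3 - 18/13*γ4 is then valid when invertible, keeping its own part and reversing (v - w)/2.
Answer: 8/13*γ1 + 16/13*γ2 + 16/13*γ3 - 18/13*γ4


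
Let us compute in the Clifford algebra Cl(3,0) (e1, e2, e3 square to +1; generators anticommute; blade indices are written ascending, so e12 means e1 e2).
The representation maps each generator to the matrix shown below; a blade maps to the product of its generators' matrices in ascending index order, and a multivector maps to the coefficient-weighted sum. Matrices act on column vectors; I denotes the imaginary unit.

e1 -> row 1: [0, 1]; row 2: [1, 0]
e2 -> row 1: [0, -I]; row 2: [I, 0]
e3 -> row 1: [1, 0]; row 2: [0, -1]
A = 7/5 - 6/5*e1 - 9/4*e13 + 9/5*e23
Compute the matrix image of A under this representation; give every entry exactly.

Bivector images (products of the table entries): rho(e13) = rho(e1)rho(e3) = row 1: [0, -1]; row 2: [1, 0]; rho(e23) = rho(e2)rho(e3) = row 1: [0, I]; row 2: [I, 0].
M = (7/5)*1 + (-6/5)*rho(e1) + (-9/4)*rho(e13) + (9/5)*rho(e23), summed entrywise (1 is the identity matrix):
Answer: row 1: [7/5, 21/20 + 9*I/5]; row 2: [-69/20 + 9*I/5, 7/5]


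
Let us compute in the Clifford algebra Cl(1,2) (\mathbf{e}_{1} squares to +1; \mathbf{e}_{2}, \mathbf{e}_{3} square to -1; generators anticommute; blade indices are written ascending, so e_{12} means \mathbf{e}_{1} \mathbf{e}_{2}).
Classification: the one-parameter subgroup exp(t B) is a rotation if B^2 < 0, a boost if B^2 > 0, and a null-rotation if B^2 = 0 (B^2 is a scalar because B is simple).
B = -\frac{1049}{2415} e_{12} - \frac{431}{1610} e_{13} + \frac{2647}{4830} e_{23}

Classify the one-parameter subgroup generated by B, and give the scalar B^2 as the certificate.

B^2 term by term: the squares give (-\frac{1049}{2415})^2*(e_{12})^2 + (-\frac{431}{1610})^2*(e_{13})^2 + (\frac{2647}{4830})^2*(e_{23})^2 = \frac{1100401}{5832225}*(+1) + \frac{185761}{2592100}*(+1) + \frac{7006609}{23328900}*(-1) = -\frac{1}{25} (each basis 2-blade squares to minus the product of its generators' squares); cross terms between blades sharing an index anticommute and cancel. So B^2 = -\frac{1}{25}.
Answer: rotation, certificate B^2 = -\frac{1}{25}. One invariant decides it: the square -\frac{1}{25} survives every conjugation, and its sign is exactly the classification.


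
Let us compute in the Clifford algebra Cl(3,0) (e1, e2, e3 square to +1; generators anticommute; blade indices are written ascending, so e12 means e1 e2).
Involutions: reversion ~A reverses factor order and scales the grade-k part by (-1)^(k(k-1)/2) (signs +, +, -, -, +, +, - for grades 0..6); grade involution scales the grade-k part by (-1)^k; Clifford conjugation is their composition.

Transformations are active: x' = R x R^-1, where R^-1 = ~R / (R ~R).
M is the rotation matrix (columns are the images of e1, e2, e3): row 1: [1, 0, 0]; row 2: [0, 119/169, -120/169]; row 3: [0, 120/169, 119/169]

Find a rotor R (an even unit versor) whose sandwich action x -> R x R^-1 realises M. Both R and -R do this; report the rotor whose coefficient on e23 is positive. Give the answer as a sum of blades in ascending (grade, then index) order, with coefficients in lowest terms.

Method: write R = a + b12*e12 + b13*e13 + b23*e23 with a^2 + b12^2 + b13^2 + b23^2 = 1 (so R^-1 = ~R). Expanding the columns R e_j ~R gives tr M = 4a^2 - 1 and, from the antisymmetric part, M21 - M12 = -4a*b12, M13 - M31 = 4a*b13, M32 - M23 = -4a*b23.
Here tr M = 407/169, so a^2 = (1 + tr M)/4 = 144/169 and a = ±12/13. Taking a = 12/13: M21 - M12 = 0, M13 - M31 = 0, M32 - M23 = 240/169, giving b12 = 0, b13 = 0, b23 = -5/13, i.e. R = 12/13 - 5/13*e23.
Its e23 coefficient is negative, so report the other preimage -R.
Answer: -12/13 + 5/13*e23. Recall the cover is two-to-one: with M of trace 407/169, both preimages act alike, and the stated e23 sign chooses the sheet.


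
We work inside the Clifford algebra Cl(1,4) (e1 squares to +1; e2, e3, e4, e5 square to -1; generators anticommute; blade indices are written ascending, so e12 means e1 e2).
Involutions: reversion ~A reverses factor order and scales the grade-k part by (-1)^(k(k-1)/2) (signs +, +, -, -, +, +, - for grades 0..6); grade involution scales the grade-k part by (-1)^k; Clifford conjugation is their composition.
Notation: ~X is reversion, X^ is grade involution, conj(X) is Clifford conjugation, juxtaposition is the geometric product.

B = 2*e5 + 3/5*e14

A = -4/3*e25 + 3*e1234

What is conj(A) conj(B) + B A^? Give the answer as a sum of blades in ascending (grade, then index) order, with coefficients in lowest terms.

first term: 8/3*e2 - 9/5*e23 + 4/5*e1245 - 6*e12345
second term: -8/3*e2 + 9/5*e23 + 4/5*e1245 + 6*e12345
Answer: 8/5*e1245


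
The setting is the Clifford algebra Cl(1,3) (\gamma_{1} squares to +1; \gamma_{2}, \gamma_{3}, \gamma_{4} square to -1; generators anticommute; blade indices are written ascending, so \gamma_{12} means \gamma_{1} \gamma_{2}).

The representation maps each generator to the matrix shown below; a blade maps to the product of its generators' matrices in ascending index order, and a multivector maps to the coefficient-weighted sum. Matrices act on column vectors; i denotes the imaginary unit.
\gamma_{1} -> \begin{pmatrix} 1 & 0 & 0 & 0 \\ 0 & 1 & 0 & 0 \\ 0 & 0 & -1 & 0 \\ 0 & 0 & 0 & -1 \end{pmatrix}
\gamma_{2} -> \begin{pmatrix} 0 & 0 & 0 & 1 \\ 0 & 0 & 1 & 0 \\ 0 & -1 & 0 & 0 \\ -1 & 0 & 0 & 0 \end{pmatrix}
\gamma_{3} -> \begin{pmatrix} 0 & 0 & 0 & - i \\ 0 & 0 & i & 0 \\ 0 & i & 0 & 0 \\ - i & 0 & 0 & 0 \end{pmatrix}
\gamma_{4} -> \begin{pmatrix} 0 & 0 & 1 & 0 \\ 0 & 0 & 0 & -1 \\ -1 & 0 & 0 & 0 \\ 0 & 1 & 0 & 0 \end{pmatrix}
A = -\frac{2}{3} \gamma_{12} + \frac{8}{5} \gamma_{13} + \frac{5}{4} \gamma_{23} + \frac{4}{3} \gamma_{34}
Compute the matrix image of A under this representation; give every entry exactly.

Bivector images (products of the table entries): rho(\gamma_{12}) = rho(\gamma_{1})rho(\gamma_{2}) = \begin{pmatrix} 0 & 0 & 0 & 1 \\ 0 & 0 & 1 & 0 \\ 0 & 1 & 0 & 0 \\ 1 & 0 & 0 & 0 \end{pmatrix}; rho(\gamma_{13}) = rho(\gamma_{1})rho(\gamma_{3}) = \begin{pmatrix} 0 & 0 & 0 & - i \\ 0 & 0 & i & 0 \\ 0 & - i & 0 & 0 \\ i & 0 & 0 & 0 \end{pmatrix}; rho(\gamma_{23}) = rho(\gamma_{2})rho(\gamma_{3}) = \begin{pmatrix} - i & 0 & 0 & 0 \\ 0 & i & 0 & 0 \\ 0 & 0 & - i & 0 \\ 0 & 0 & 0 & i \end{pmatrix}; rho(\gamma_{34}) = rho(\gamma_{3})rho(\gamma_{4}) = \begin{pmatrix} 0 & - i & 0 & 0 \\ - i & 0 & 0 & 0 \\ 0 & 0 & 0 & - i \\ 0 & 0 & - i & 0 \end{pmatrix}.
M = (-\frac{2}{3})*rho(\gamma_{12}) + (\frac{8}{5})*rho(\gamma_{13}) + (\frac{5}{4})*rho(\gamma_{23}) + (\frac{4}{3})*rho(\gamma_{34}), summed entrywise:
Answer: \begin{pmatrix} - \frac{5 i}{4} & - \frac{4 i}{3} & 0 & - \frac{2}{3} - \frac{8 i}{5} \\ - \frac{4 i}{3} & \frac{5 i}{4} & - \frac{2}{3} + \frac{8 i}{5} & 0 \\ 0 & - \frac{2}{3} - \frac{8 i}{5} & - \frac{5 i}{4} & - \frac{4 i}{3} \\ - \frac{2}{3} + \frac{8 i}{5} & 0 & - \frac{4 i}{3} & \frac{5 i}{4} \end{pmatrix}


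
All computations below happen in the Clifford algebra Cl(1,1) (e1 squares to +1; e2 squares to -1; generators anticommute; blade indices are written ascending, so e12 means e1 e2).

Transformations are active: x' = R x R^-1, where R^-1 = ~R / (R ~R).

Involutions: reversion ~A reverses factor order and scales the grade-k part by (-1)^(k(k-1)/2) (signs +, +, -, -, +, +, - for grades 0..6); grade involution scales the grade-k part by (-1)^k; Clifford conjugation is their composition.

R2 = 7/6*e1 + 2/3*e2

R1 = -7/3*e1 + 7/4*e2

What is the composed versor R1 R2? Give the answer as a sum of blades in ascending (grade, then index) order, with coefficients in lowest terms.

Distribute over the terms of R1 (each basis-blade product reordered to ascending indices, repeated generators contracted through their squares):
(-7/3*e1) R2 = -49/18 - 14/9*e12
(7/4*e2) R2 = -7/6 - 49/24*e12
Summing the partial products and collecting blades:
Answer: -35/9 - 259/72*e12


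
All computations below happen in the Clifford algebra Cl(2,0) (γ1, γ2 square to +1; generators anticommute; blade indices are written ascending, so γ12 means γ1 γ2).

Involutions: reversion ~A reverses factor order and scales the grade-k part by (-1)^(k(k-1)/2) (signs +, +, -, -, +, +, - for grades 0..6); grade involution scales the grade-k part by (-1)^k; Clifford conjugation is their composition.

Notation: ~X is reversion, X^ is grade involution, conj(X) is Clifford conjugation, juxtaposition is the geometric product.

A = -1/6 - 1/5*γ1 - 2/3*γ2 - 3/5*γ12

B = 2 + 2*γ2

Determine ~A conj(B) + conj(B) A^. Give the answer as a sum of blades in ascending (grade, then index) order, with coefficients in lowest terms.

first term: 1 - 8/5*γ1 - γ2 + 8/5*γ12
second term: -5/3 - 4/5*γ1 + 5/3*γ2 - 4/5*γ12
Answer: -2/3 - 12/5*γ1 + 2/3*γ2 + 4/5*γ12


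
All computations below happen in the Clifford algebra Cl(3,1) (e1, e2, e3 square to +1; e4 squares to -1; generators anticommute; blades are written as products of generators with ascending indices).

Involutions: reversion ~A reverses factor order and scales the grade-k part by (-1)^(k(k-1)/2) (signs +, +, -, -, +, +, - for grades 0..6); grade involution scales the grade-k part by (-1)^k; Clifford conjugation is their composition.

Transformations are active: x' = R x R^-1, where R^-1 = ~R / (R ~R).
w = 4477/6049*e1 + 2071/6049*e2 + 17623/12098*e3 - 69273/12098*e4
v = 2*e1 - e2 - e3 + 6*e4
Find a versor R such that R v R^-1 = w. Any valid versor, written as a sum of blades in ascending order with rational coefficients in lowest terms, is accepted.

Key observation: q(v) = q(w) = -30 (sandwiches preserve the norm), so R = v + w = 16575/6049*e1 - 3978/6049*e2 + 5525/12098*e3 + 3315/12098*e4 works whenever it is invertible — the component of v along it is kept and (v - w)/2 reverses, sending v to w.
Answer: 16575/6049*e1 - 3978/6049*e2 + 5525/12098*e3 + 3315/12098*e4


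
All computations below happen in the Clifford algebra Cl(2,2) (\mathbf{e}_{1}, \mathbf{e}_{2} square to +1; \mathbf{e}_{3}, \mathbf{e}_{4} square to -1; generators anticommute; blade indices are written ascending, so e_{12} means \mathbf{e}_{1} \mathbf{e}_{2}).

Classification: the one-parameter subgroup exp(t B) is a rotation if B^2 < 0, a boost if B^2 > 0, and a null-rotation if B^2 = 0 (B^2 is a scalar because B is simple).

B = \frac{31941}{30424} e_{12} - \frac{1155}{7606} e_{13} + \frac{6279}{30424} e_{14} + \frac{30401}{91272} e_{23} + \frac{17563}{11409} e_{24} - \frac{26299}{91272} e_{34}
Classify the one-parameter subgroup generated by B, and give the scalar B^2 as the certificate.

B^2 term by term: the squares give (\frac{31941}{30424})^2*(e_{12})^2 + (-\frac{1155}{7606})^2*(e_{13})^2 + (\frac{6279}{30424})^2*(e_{14})^2 + (\frac{30401}{91272})^2*(e_{23})^2 + (\frac{17563}{11409})^2*(e_{24})^2 + (-\frac{26299}{91272})^2*(e_{34})^2 = \frac{1020227481}{925619776}*(-1) + \frac{1334025}{57851236}*(+1) + \frac{39425841}{925619776}*(+1) + \frac{924220801}{8330577984}*(+1) + \frac{308458969}{130165281}*(+1) + \frac{691637401}{8330577984}*(-1) = \frac{49}{36} (each basis 2-blade squares to minus the product of its generators' squares); cross terms between blades sharing an index anticommute and cancel; the commuting (index-disjoint) pairs give grade-4 terms 2*c*c'*(blade product), which cancel blade by blade — e_{1234}: -\frac{280005453}{462809888} + \frac{6761755}{14462809} + \frac{63629293}{462809888} = 0 — confirming B is simple. So B^2 = \frac{49}{36}.
Answer: boost, certificate B^2 = \frac{49}{36}. Key observation: B^2 = \frac{49}{36} is a conjugation invariant, so its sign decides the class regardless of the surface form of B.


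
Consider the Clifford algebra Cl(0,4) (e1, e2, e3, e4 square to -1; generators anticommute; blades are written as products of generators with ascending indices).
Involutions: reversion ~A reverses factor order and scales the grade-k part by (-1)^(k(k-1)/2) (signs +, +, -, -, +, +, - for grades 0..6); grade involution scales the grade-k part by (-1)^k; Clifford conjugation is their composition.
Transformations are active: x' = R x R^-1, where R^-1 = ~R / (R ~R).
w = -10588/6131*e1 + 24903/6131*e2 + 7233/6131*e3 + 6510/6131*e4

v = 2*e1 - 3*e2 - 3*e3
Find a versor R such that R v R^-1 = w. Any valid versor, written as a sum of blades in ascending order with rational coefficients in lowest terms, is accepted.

Here q(v) = q(w) = -22; the classical choice R = v + w = 1674/6131*e1 + 6510/6131*e2 - 11160/6131*e3 + 6510/6131*e4 then realises v -> w under the sandwich.
Answer: 1674/6131*e1 + 6510/6131*e2 - 11160/6131*e3 + 6510/6131*e4


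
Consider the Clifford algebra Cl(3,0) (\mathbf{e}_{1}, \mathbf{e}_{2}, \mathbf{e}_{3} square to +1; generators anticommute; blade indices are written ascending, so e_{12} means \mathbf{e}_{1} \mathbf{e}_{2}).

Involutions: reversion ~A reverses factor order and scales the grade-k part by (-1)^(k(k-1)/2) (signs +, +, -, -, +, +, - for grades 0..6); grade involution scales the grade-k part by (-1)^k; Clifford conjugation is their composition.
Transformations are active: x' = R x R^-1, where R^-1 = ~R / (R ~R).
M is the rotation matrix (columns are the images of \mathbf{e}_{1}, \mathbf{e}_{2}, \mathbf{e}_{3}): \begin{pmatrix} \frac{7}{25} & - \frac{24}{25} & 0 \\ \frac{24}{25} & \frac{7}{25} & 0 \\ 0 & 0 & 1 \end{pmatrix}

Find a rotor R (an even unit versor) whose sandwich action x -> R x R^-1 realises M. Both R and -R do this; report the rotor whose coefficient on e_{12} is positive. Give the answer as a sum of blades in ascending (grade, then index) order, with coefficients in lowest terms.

Method: write R = a + b12*e_{12} + b13*e_{13} + b23*e_{23} with a^2 + b12^2 + b13^2 + b23^2 = 1 (so R^-1 = ~R). Expanding the columns R e_j ~R gives tr M = 4a^2 - 1 and, from the antisymmetric part, M21 - M12 = -4a*b12, M13 - M31 = 4a*b13, M32 - M23 = -4a*b23.
Here tr M = \frac{39}{25}, so a^2 = (1 + tr M)/4 = \frac{16}{25} and a = ±\frac{4}{5}. Taking a = \frac{4}{5}: M21 - M12 = \frac{48}{25}, M13 - M31 = 0, M32 - M23 = 0, giving b12 = -\frac{3}{5}, b13 = 0, b23 = 0, i.e. R = \frac{4}{5} - \frac{3}{5} e_{12}.
Its e_{12} coefficient is negative, so report the other preimage -R.
Answer: -\frac{4}{5} + \frac{3}{5} e_{12}. Note: both R and -R realise this M (trace \frac{39}{25}); the covering map identifies them, and the e_{12}-coefficient sign is the tie-breaker.


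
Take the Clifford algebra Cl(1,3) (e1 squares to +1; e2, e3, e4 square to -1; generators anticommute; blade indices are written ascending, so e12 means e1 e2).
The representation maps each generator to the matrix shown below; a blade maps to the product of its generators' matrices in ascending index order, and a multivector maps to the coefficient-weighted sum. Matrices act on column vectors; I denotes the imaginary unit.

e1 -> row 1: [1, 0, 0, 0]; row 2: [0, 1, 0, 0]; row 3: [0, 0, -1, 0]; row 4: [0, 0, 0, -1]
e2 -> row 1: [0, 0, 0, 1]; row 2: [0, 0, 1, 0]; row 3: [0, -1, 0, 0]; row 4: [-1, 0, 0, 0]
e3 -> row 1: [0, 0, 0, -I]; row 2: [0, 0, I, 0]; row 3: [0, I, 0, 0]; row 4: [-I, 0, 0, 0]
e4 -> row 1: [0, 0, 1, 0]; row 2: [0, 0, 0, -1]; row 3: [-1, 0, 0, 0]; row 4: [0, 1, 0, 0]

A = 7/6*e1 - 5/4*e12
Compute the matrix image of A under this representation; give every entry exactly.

Bivector images (products of the table entries): rho(e12) = rho(e1)rho(e2) = row 1: [0, 0, 0, 1]; row 2: [0, 0, 1, 0]; row 3: [0, 1, 0, 0]; row 4: [1, 0, 0, 0].
M = (7/6)*rho(e1) + (-5/4)*rho(e12), summed entrywise:
Answer: row 1: [7/6, 0, 0, -5/4]; row 2: [0, 7/6, -5/4, 0]; row 3: [0, -5/4, -7/6, 0]; row 4: [-5/4, 0, 0, -7/6]


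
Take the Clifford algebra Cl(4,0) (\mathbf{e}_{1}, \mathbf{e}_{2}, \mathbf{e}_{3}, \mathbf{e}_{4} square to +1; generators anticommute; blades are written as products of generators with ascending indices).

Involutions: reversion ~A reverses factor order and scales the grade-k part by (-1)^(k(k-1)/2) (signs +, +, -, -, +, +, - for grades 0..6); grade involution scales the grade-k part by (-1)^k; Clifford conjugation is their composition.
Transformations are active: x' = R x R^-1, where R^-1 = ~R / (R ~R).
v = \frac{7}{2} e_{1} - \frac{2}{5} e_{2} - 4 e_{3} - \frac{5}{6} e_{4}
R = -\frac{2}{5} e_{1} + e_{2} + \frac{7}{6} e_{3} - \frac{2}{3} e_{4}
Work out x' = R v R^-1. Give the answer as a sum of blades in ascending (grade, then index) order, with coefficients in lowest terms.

~R = -\frac{2}{5} e_{1} + e_{2} + \frac{7}{6} e_{3} - \frac{2}{3} e_{4}, and R ~R = \frac{2669}{900}, so R^-1 = ~R / (\frac{2669}{900}).
R v = -\frac{266}{45} - \frac{167}{50} e_{1} e_{2} - \frac{149}{60} e_{1} e_{3} + \frac{8}{3} e_{1} e_{4} - \frac{53}{15} e_{2} e_{3} - \frac{11}{10} e_{2} e_{4} - \frac{131}{36} e_{3} e_{4}
Answer: -\frac{10171}{5338} e_{1} - \frac{47862}{13345} e_{2} - \frac{5212}{8007} e_{3} + \frac{18635}{5338} e_{4}


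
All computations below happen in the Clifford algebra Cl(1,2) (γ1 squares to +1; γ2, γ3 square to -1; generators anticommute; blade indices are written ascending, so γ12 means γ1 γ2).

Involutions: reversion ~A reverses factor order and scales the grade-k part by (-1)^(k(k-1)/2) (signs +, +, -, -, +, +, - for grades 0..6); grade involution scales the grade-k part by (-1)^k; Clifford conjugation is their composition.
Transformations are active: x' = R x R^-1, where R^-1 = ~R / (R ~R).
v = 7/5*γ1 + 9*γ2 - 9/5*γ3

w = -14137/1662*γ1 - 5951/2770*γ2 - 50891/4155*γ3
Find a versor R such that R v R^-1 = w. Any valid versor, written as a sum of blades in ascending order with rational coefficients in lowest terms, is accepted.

Sketch: the shared square -2057/25 makes R = v + w = -59051/8310*γ1 + 18979/2770*γ2 - 11674/831*γ3 the natural versor; its sandwich fixes that direction, negates (v - w)/2, and sends v to w.
Answer: -59051/8310*γ1 + 18979/2770*γ2 - 11674/831*γ3


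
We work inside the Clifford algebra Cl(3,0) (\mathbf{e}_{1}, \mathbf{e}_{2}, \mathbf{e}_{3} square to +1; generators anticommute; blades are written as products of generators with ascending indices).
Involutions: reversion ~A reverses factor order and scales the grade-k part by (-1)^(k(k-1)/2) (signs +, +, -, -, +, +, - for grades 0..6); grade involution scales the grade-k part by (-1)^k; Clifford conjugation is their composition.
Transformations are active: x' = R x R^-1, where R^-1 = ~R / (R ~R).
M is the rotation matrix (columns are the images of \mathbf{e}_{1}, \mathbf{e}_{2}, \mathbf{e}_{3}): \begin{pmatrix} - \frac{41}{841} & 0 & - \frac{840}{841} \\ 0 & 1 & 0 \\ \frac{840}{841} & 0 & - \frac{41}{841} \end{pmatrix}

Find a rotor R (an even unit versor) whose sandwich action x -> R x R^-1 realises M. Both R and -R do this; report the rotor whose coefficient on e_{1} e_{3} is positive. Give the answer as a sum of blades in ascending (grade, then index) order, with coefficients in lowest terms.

Method: write R = a + b12*e_{1} e_{2} + b13*e_{1} e_{3} + b23*e_{2} e_{3} with a^2 + b12^2 + b13^2 + b23^2 = 1 (so R^-1 = ~R). Expanding the columns R e_j ~R gives tr M = 4a^2 - 1 and, from the antisymmetric part, M21 - M12 = -4a*b12, M13 - M31 = 4a*b13, M32 - M23 = -4a*b23.
Here tr M = \frac{759}{841}, so a^2 = (1 + tr M)/4 = \frac{400}{841} and a = ±\frac{20}{29}. Taking a = \frac{20}{29}: M21 - M12 = 0, M13 - M31 = -\frac{1680}{841}, M32 - M23 = 0, giving b12 = 0, b13 = -\frac{21}{29}, b23 = 0, i.e. R = \frac{20}{29} - \frac{21}{29} e_{1} e_{3}.
Its e_{1} e_{3} coefficient is negative, so report the other preimage -R.
Answer: -\frac{20}{29} + \frac{21}{29} e_{1} e_{3}. Why the constraint matters: R and -R act identically through the sandwich — M has trace \frac{759}{841} either way — so only the sign condition on e_{1} e_{3} picks one of the two preimages.


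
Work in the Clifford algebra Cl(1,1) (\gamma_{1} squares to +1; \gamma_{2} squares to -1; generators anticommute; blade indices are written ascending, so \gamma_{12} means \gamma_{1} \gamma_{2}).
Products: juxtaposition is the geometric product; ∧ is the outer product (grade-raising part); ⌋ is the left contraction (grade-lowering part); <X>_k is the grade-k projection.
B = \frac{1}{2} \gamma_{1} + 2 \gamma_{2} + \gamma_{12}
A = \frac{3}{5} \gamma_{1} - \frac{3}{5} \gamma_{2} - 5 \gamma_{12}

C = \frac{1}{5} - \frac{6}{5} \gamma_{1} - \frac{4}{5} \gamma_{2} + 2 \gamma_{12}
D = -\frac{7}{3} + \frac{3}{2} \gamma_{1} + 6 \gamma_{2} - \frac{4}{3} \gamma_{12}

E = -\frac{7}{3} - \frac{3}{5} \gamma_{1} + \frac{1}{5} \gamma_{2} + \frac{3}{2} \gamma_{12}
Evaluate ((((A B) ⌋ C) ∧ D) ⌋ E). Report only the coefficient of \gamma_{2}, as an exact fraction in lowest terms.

step 1: -\frac{7}{2} + \frac{47}{5} \gamma_{1} + \frac{31}{10} \gamma_{2} + \frac{3}{2} \gamma_{12}
step 2: -\frac{13}{2} + \frac{52}{5} \gamma_{1} + \frac{108}{5} \gamma_{2} - 7 \gamma_{12}
step 3: \frac{91}{6} - \frac{2041}{60} \gamma_{1} - \frac{447}{5} \gamma_{2} + 55 \gamma_{12}
step 4: \frac{76861}{900} - \frac{716}{5} \gamma_{1} - \frac{5759}{120} \gamma_{2} + \frac{91}{4} \gamma_{12}
Answer: -\frac{5759}{120}


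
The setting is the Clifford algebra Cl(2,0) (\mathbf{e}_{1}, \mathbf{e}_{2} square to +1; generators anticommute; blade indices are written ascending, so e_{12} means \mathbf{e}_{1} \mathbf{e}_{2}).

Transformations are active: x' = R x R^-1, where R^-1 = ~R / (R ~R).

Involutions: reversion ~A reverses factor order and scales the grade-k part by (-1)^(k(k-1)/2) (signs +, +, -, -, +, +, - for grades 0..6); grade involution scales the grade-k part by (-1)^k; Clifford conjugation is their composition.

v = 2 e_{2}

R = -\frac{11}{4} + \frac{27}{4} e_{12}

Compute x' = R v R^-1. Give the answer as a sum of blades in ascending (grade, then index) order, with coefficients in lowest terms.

~R = -\frac{11}{4} - \frac{27}{4} e_{12}, and R ~R = \frac{425}{8}, so R^-1 = ~R / (\frac{425}{8}).
R v = \frac{27}{2} e_{1} - \frac{11}{2} e_{2}
Answer: -\frac{594}{425} e_{1} - \frac{608}{425} e_{2}


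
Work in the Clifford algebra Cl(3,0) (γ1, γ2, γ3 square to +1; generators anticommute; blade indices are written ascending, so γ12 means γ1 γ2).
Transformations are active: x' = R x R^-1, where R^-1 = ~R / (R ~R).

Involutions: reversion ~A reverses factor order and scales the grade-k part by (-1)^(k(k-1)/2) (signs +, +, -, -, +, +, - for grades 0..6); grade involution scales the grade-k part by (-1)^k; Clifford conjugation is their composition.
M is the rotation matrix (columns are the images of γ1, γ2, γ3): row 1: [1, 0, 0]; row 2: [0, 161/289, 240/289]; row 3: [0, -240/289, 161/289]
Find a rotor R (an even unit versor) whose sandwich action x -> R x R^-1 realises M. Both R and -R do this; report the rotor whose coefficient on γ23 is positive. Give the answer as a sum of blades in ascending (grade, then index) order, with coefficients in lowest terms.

Method: write R = a + b12*γ12 + b13*γ13 + b23*γ23 with a^2 + b12^2 + b13^2 + b23^2 = 1 (so R^-1 = ~R). Expanding the columns R e_j ~R gives tr M = 4a^2 - 1 and, from the antisymmetric part, M21 - M12 = -4a*b12, M13 - M31 = 4a*b13, M32 - M23 = -4a*b23.
Here tr M = 611/289, so a^2 = (1 + tr M)/4 = 225/289 and a = ±15/17. Taking a = 15/17: M21 - M12 = 0, M13 - M31 = 0, M32 - M23 = -480/289, giving b12 = 0, b13 = 0, b23 = 8/17, i.e. R = 15/17 + 8/17*γ23.
Its γ23 coefficient is already positive.
Answer: 15/17 + 8/17*γ23. Why the constraint matters: R and -R act identically through the sandwich — M has trace 611/289 either way — so only the sign condition on γ23 picks one of the two preimages.


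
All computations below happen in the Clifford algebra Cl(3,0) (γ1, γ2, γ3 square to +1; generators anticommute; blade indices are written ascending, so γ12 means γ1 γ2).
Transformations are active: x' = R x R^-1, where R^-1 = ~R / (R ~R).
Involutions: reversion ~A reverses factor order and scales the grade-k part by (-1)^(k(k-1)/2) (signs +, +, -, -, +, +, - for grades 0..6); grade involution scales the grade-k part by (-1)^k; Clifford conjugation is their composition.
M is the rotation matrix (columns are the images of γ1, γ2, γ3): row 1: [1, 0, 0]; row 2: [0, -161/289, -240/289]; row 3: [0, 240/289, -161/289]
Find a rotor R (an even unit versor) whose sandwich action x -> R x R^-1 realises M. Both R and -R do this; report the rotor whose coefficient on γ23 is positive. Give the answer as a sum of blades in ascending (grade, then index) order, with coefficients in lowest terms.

Method: write R = a + b12*γ12 + b13*γ13 + b23*γ23 with a^2 + b12^2 + b13^2 + b23^2 = 1 (so R^-1 = ~R). Expanding the columns R e_j ~R gives tr M = 4a^2 - 1 and, from the antisymmetric part, M21 - M12 = -4a*b12, M13 - M31 = 4a*b13, M32 - M23 = -4a*b23.
Here tr M = -33/289, so a^2 = (1 + tr M)/4 = 64/289 and a = ±8/17. Taking a = 8/17: M21 - M12 = 0, M13 - M31 = 0, M32 - M23 = 480/289, giving b12 = 0, b13 = 0, b23 = -15/17, i.e. R = 8/17 - 15/17*γ23.
Its γ23 coefficient is negative, so report the other preimage -R.
Answer: -8/17 + 15/17*γ23. Note: both R and -R realise this M (trace -33/289); the covering map identifies them, and the γ23-coefficient sign is the tie-breaker.


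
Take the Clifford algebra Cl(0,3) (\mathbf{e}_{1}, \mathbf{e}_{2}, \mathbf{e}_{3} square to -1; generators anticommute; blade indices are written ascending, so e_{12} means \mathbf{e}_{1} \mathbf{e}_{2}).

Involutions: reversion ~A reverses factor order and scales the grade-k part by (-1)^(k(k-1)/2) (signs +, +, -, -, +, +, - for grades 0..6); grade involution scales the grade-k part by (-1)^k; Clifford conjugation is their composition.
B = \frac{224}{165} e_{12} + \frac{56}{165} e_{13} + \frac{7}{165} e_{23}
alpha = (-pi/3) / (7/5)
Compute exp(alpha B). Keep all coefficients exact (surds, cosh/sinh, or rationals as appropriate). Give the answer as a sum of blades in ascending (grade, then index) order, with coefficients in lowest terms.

B^2 term by term: the squares give (\frac{224}{165})^2*(e_{12})^2 + (\frac{56}{165})^2*(e_{13})^2 + (\frac{7}{165})^2*(e_{23})^2 = \frac{50176}{27225}*(-1) + \frac{3136}{27225}*(-1) + \frac{49}{27225}*(-1) = -\frac{49}{25} (each basis 2-blade squares to minus the product of its generators' squares); cross terms between blades sharing an index anticommute and cancel. So B^2 = -\frac{49}{25}.
B^2 = -\frac{49}{25} — the negative square puts this in the circular regime; l = \frac{7}{5}, alpha*l = - \frac{\pi}{3}, so exp(alpha B) = cos(- \frac{\pi}{3}) + (sin(- \frac{\pi}{3})/(\frac{7}{5}))*B = \frac{1}{2} + (- \frac{5 \sqrt{3}}{14})*B.
Answer: \frac{1}{2} - \frac{16 \sqrt{3}}{33} e_{12} - \frac{4 \sqrt{3}}{33} e_{13} - \frac{\sqrt{3}}{66} e_{23}


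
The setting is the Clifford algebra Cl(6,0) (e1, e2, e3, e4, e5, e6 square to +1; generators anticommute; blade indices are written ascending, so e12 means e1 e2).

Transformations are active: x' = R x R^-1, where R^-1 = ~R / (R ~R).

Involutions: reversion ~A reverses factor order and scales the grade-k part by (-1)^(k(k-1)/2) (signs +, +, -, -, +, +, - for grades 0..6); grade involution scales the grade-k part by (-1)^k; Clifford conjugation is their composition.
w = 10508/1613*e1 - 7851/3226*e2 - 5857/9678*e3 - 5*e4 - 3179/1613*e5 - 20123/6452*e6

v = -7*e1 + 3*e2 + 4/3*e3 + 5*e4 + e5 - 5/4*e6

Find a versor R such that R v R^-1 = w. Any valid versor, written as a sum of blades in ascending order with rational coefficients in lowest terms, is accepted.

Equal squares first: v^2 = w^2 = 12577/144. Then v + w = -783/1613*e1 + 1827/3226*e2 + 2349/3226*e3 - 1566/1613*e5 - 7047/1613*e6 is a versor taking v to w, provided it is invertible.
Answer: -783/1613*e1 + 1827/3226*e2 + 2349/3226*e3 - 1566/1613*e5 - 7047/1613*e6


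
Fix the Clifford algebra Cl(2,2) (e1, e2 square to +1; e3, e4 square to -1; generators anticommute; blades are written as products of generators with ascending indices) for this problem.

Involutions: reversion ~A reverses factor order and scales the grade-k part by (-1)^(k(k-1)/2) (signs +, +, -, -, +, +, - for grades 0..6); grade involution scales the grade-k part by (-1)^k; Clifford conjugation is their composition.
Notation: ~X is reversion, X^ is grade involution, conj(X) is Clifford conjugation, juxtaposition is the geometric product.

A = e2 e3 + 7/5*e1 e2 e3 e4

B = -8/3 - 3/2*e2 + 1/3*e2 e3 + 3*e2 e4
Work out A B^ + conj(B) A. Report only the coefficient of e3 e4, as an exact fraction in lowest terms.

first term: 1/3 - 3/2*e3 - 21/5*e1 e3 + 7/15*e1 e4 - 8/3*e2 e3 - 3*e3 e4 + 21/10*e1 e3 e4 - 56/15*e1 e2 e3 e4
second term: -1/3 + 3/2*e3 + 21/5*e1 e3 - 7/15*e1 e4 - 8/3*e2 e3 - 3*e3 e4 - 21/10*e1 e3 e4 - 56/15*e1 e2 e3 e4
Answer: -6


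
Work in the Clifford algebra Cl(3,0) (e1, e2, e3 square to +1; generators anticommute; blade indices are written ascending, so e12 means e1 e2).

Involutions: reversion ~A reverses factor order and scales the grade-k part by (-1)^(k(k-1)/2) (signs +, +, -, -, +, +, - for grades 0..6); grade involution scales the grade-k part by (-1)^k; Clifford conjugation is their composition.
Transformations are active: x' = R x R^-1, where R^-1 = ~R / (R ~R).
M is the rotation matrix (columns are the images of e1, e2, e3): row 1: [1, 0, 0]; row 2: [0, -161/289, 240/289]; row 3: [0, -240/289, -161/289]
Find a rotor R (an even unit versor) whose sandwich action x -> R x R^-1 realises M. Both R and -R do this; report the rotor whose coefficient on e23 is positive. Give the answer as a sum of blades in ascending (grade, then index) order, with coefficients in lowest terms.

Method: write R = a + b12*e12 + b13*e13 + b23*e23 with a^2 + b12^2 + b13^2 + b23^2 = 1 (so R^-1 = ~R). Expanding the columns R e_j ~R gives tr M = 4a^2 - 1 and, from the antisymmetric part, M21 - M12 = -4a*b12, M13 - M31 = 4a*b13, M32 - M23 = -4a*b23.
Here tr M = -33/289, so a^2 = (1 + tr M)/4 = 64/289 and a = ±8/17. Taking a = 8/17: M21 - M12 = 0, M13 - M31 = 0, M32 - M23 = -480/289, giving b12 = 0, b13 = 0, b23 = 15/17, i.e. R = 8/17 + 15/17*e23.
Its e23 coefficient is already positive.
Answer: 8/17 + 15/17*e23. Why the constraint matters: R and -R act identically through the sandwich — M has trace -33/289 either way — so only the sign condition on e23 picks one of the two preimages.


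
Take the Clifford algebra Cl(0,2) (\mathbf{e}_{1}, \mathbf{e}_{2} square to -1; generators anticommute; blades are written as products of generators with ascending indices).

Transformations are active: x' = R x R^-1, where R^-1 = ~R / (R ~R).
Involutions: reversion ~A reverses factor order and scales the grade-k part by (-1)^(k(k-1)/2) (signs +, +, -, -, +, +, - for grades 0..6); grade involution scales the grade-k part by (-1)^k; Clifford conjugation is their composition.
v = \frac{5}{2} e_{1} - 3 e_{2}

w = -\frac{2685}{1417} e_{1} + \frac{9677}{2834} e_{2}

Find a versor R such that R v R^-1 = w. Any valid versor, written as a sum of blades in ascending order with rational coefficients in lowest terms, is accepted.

A norm check does it: q(v) = q(w) = -\frac{61}{4}, hence R = v + w = \frac{1715}{2834} e_{1} + \frac{1175}{2834} e_{2} realises the map — parallel part kept, (v - w)/2 negated, v carried to w.
Answer: \frac{1715}{2834} e_{1} + \frac{1175}{2834} e_{2}


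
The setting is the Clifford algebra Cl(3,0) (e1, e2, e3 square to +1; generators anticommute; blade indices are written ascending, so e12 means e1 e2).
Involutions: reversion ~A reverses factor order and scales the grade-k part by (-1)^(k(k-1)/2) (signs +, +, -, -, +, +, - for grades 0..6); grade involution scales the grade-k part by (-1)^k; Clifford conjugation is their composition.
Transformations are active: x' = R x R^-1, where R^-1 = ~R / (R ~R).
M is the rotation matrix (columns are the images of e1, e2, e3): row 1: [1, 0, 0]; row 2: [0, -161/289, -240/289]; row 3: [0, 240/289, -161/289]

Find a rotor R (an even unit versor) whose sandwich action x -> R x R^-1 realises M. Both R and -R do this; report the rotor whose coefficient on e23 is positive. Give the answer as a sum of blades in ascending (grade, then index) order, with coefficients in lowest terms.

Method: write R = a + b12*e12 + b13*e13 + b23*e23 with a^2 + b12^2 + b13^2 + b23^2 = 1 (so R^-1 = ~R). Expanding the columns R e_j ~R gives tr M = 4a^2 - 1 and, from the antisymmetric part, M21 - M12 = -4a*b12, M13 - M31 = 4a*b13, M32 - M23 = -4a*b23.
Here tr M = -33/289, so a^2 = (1 + tr M)/4 = 64/289 and a = ±8/17. Taking a = 8/17: M21 - M12 = 0, M13 - M31 = 0, M32 - M23 = 480/289, giving b12 = 0, b13 = 0, b23 = -15/17, i.e. R = 8/17 - 15/17*e23.
Its e23 coefficient is negative, so report the other preimage -R.
Answer: -8/17 + 15/17*e23. Why the constraint matters: R and -R act identically through the sandwich — M has trace -33/289 either way — so only the sign condition on e23 picks one of the two preimages.


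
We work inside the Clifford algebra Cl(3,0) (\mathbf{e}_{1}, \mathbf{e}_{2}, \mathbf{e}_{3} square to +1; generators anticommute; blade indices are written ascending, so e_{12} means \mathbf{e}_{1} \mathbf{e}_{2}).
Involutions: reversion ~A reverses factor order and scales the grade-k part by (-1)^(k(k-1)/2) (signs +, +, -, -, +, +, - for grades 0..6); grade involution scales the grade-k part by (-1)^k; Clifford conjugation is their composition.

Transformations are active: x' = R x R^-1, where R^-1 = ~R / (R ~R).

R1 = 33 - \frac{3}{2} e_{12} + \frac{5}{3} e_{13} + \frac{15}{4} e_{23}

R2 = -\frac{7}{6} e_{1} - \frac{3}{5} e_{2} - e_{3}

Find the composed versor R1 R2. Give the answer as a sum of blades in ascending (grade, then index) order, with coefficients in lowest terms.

Distribute over the terms of R2 (each basis-blade product reordered to ascending indices, repeated generators contracted through their squares):
R1 (-\frac{7}{6} e_{1}) = -\frac{77}{2} e_{1} - \frac{7}{4} e_{2} + \frac{35}{18} e_{3} - \frac{35}{8} e_{123}
R1 (-\frac{3}{5} e_{2}) = \frac{9}{10} e_{1} - \frac{99}{5} e_{2} + \frac{9}{4} e_{3} + e_{123}
R1 (-e_{3}) = -\frac{5}{3} e_{1} - \frac{15}{4} e_{2} - 33 e_{3} + \frac{3}{2} e_{123}
Summing the partial products and collecting blades:
Answer: -\frac{589}{15} e_{1} - \frac{253}{10} e_{2} - \frac{1037}{36} e_{3} - \frac{15}{8} e_{123}


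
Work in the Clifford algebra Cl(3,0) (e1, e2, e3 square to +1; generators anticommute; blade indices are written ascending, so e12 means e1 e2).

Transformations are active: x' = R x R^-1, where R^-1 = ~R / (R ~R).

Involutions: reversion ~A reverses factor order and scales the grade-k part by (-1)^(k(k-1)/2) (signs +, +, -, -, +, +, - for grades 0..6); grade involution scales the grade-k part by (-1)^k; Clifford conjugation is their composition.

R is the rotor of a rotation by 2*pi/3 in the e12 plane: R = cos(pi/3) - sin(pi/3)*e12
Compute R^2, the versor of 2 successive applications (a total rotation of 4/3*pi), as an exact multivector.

The rotor phase is half the rotation angle and phases add under composition, so 2 steps in the e12 plane accumulate phase 2*(pi/3) = 2*pi/3: R^2 = cos(2*pi/3) - sin(2*pi/3)*e12.
cos(2*pi/3) = -1/2 and sin(2*pi/3) = sqrt(3)/2, so R^2 = -1/2 - sqrt(3)/2*e12. The net rotation is 4/3*pi; the rotor keeps the half-angle phase exactly.
Answer: -1/2 - sqrt(3)/2*e12
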